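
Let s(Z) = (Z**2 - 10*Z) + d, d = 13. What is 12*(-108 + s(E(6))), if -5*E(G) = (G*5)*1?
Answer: 12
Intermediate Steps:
E(G) = -G (E(G) = -G*5/5 = -5*G/5 = -G)
s(Z) = 13 + Z**2 - 10*Z (s(Z) = (Z**2 - 10*Z) + 13 = 13 + Z**2 - 10*Z)
12*(-108 + s(E(6))) = 12*(-108 + (13 + (-1*6)**2 - (-10)*6)) = 12*(-108 + (13 + (-6)**2 - 10*(-6))) = 12*(-108 + (13 + 36 + 60)) = 12*(-108 + 109) = 12*1 = 12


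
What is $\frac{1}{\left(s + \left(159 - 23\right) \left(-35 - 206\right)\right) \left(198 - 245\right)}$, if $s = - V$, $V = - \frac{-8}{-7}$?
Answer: $\frac{7}{10782928} \approx 6.4917 \cdot 10^{-7}$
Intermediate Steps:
$V = - \frac{8}{7}$ ($V = - \frac{\left(-8\right) \left(-1\right)}{7} = \left(-1\right) \frac{8}{7} = - \frac{8}{7} \approx -1.1429$)
$s = \frac{8}{7}$ ($s = \left(-1\right) \left(- \frac{8}{7}\right) = \frac{8}{7} \approx 1.1429$)
$\frac{1}{\left(s + \left(159 - 23\right) \left(-35 - 206\right)\right) \left(198 - 245\right)} = \frac{1}{\left(\frac{8}{7} + \left(159 - 23\right) \left(-35 - 206\right)\right) \left(198 - 245\right)} = \frac{1}{\left(\frac{8}{7} + 136 \left(-241\right)\right) \left(-47\right)} = \frac{1}{\left(\frac{8}{7} - 32776\right) \left(-47\right)} = \frac{1}{\left(- \frac{229424}{7}\right) \left(-47\right)} = \frac{1}{\frac{10782928}{7}} = \frac{7}{10782928}$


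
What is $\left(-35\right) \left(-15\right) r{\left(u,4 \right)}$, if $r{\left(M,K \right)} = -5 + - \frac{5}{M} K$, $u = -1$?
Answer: $7875$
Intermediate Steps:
$r{\left(M,K \right)} = -5 - \frac{5 K}{M}$
$\left(-35\right) \left(-15\right) r{\left(u,4 \right)} = \left(-35\right) \left(-15\right) \left(-5 - \frac{20}{-1}\right) = 525 \left(-5 - 20 \left(-1\right)\right) = 525 \left(-5 + 20\right) = 525 \cdot 15 = 7875$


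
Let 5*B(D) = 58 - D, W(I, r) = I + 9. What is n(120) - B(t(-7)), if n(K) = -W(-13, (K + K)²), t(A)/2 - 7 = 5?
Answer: -14/5 ≈ -2.8000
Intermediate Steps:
t(A) = 24 (t(A) = 14 + 2*5 = 14 + 10 = 24)
W(I, r) = 9 + I
B(D) = 58/5 - D/5 (B(D) = (58 - D)/5 = 58/5 - D/5)
n(K) = 4 (n(K) = -(9 - 13) = -1*(-4) = 4)
n(120) - B(t(-7)) = 4 - (58/5 - ⅕*24) = 4 - (58/5 - 24/5) = 4 - 1*34/5 = 4 - 34/5 = -14/5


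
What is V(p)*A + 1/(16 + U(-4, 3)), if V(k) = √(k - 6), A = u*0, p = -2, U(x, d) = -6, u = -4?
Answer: ⅒ ≈ 0.10000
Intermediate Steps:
A = 0 (A = -4*0 = 0)
V(k) = √(-6 + k)
V(p)*A + 1/(16 + U(-4, 3)) = √(-6 - 2)*0 + 1/(16 - 6) = √(-8)*0 + 1/10 = (2*I*√2)*0 + ⅒ = 0 + ⅒ = ⅒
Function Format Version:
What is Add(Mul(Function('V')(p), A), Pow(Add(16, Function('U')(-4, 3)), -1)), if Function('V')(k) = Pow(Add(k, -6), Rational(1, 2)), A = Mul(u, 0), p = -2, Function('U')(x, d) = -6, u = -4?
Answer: Rational(1, 10) ≈ 0.10000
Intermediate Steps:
A = 0 (A = Mul(-4, 0) = 0)
Function('V')(k) = Pow(Add(-6, k), Rational(1, 2))
Add(Mul(Function('V')(p), A), Pow(Add(16, Function('U')(-4, 3)), -1)) = Add(Mul(Pow(Add(-6, -2), Rational(1, 2)), 0), Pow(Add(16, -6), -1)) = Add(Mul(Pow(-8, Rational(1, 2)), 0), Pow(10, -1)) = Add(Mul(Mul(2, I, Pow(2, Rational(1, 2))), 0), Rational(1, 10)) = Add(0, Rational(1, 10)) = Rational(1, 10)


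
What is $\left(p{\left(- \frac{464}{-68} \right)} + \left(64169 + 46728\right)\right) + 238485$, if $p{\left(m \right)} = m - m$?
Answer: $349382$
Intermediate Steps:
$p{\left(m \right)} = 0$
$\left(p{\left(- \frac{464}{-68} \right)} + \left(64169 + 46728\right)\right) + 238485 = \left(0 + \left(64169 + 46728\right)\right) + 238485 = \left(0 + 110897\right) + 238485 = 110897 + 238485 = 349382$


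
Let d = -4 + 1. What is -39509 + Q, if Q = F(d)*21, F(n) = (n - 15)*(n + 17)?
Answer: -44801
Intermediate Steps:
d = -3
F(n) = (-15 + n)*(17 + n)
Q = -5292 (Q = (-255 + (-3)² + 2*(-3))*21 = (-255 + 9 - 6)*21 = -252*21 = -5292)
-39509 + Q = -39509 - 5292 = -44801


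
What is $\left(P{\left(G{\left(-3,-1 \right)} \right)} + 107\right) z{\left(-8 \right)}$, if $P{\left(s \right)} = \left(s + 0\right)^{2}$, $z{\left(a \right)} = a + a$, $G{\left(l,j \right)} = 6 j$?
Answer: $-2288$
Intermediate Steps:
$z{\left(a \right)} = 2 a$
$P{\left(s \right)} = s^{2}$
$\left(P{\left(G{\left(-3,-1 \right)} \right)} + 107\right) z{\left(-8 \right)} = \left(\left(6 \left(-1\right)\right)^{2} + 107\right) 2 \left(-8\right) = \left(\left(-6\right)^{2} + 107\right) \left(-16\right) = \left(36 + 107\right) \left(-16\right) = 143 \left(-16\right) = -2288$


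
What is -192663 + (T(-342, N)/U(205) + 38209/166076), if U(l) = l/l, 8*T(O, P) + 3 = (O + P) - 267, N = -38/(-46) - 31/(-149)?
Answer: -109696027113343/569142452 ≈ -1.9274e+5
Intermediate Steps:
N = 3544/3427 (N = -38*(-1/46) - 31*(-1/149) = 19/23 + 31/149 = 3544/3427 ≈ 1.0341)
T(O, P) = -135/4 + O/8 + P/8 (T(O, P) = -3/8 + ((O + P) - 267)/8 = -3/8 + (-267 + O + P)/8 = -3/8 + (-267/8 + O/8 + P/8) = -135/4 + O/8 + P/8)
U(l) = 1
-192663 + (T(-342, N)/U(205) + 38209/166076) = -192663 + ((-135/4 + (⅛)*(-342) + (⅛)*(3544/3427))/1 + 38209/166076) = -192663 + ((-135/4 - 171/4 + 443/3427)*1 + 38209*(1/166076)) = -192663 + (-523445/6854*1 + 38209/166076) = -192663 + (-523445/6854 + 38209/166076) = -192663 - 43334883667/569142452 = -109696027113343/569142452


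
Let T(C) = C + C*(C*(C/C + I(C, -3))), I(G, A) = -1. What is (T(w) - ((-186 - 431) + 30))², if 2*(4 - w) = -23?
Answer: 1452025/4 ≈ 3.6301e+5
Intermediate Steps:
w = 31/2 (w = 4 - ½*(-23) = 4 + 23/2 = 31/2 ≈ 15.500)
T(C) = C (T(C) = C + C*(C*(C/C - 1)) = C + C*(C*(1 - 1)) = C + C*(C*0) = C + C*0 = C + 0 = C)
(T(w) - ((-186 - 431) + 30))² = (31/2 - ((-186 - 431) + 30))² = (31/2 - (-617 + 30))² = (31/2 - 1*(-587))² = (31/2 + 587)² = (1205/2)² = 1452025/4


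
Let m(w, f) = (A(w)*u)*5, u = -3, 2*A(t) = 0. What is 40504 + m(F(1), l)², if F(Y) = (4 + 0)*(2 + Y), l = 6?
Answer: 40504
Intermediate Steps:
A(t) = 0 (A(t) = (½)*0 = 0)
F(Y) = 8 + 4*Y (F(Y) = 4*(2 + Y) = 8 + 4*Y)
m(w, f) = 0 (m(w, f) = (0*(-3))*5 = 0*5 = 0)
40504 + m(F(1), l)² = 40504 + 0² = 40504 + 0 = 40504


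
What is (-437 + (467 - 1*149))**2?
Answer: 14161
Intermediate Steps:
(-437 + (467 - 1*149))**2 = (-437 + (467 - 149))**2 = (-437 + 318)**2 = (-119)**2 = 14161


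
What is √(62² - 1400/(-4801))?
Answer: 6*√2461371879/4801 ≈ 62.002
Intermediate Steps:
√(62² - 1400/(-4801)) = √(3844 - 1400*(-1/4801)) = √(3844 + 1400/4801) = √(18456444/4801) = 6*√2461371879/4801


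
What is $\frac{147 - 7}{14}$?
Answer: $10$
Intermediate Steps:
$\frac{147 - 7}{14} = 140 \cdot \frac{1}{14} = 10$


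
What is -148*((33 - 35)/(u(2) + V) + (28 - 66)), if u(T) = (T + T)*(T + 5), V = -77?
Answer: 275280/49 ≈ 5618.0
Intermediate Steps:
u(T) = 2*T*(5 + T) (u(T) = (2*T)*(5 + T) = 2*T*(5 + T))
-148*((33 - 35)/(u(2) + V) + (28 - 66)) = -148*((33 - 35)/(2*2*(5 + 2) - 77) + (28 - 66)) = -148*(-2/(2*2*7 - 77) - 38) = -148*(-2/(28 - 77) - 38) = -148*(-2/(-49) - 38) = -148*(-2*(-1/49) - 38) = -148*(2/49 - 38) = -148*(-1860/49) = 275280/49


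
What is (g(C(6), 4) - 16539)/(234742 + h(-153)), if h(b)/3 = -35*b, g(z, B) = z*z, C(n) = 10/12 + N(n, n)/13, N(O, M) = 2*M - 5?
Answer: -100611827/1525909788 ≈ -0.065936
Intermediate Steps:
N(O, M) = -5 + 2*M
C(n) = 35/78 + 2*n/13 (C(n) = 10/12 + (-5 + 2*n)/13 = 10*(1/12) + (-5 + 2*n)*(1/13) = 5/6 + (-5/13 + 2*n/13) = 35/78 + 2*n/13)
g(z, B) = z**2
h(b) = -105*b (h(b) = 3*(-35*b) = -105*b)
(g(C(6), 4) - 16539)/(234742 + h(-153)) = ((35/78 + (2/13)*6)**2 - 16539)/(234742 - 105*(-153)) = ((35/78 + 12/13)**2 - 16539)/(234742 + 16065) = ((107/78)**2 - 16539)/250807 = (11449/6084 - 16539)*(1/250807) = -100611827/6084*1/250807 = -100611827/1525909788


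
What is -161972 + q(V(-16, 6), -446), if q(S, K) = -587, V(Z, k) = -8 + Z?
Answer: -162559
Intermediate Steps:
-161972 + q(V(-16, 6), -446) = -161972 - 587 = -162559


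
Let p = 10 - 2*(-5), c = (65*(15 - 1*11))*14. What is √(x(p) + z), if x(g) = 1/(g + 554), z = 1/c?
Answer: √229190/10660 ≈ 0.044910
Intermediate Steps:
c = 3640 (c = (65*(15 - 11))*14 = (65*4)*14 = 260*14 = 3640)
z = 1/3640 ≈ 0.00027473
p = 20 (p = 10 + 10 = 20)
x(g) = 1/(554 + g)
√(x(p) + z) = √(1/(554 + 20) + 1/3640) = √(1/574 + 1/3640) = √(43/21320) = √229190/10660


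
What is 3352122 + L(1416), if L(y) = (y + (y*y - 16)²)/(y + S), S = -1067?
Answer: 4021355293594/349 ≈ 1.1523e+10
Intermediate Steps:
L(y) = (y + (-16 + y²)²)/(-1067 + y) (L(y) = (y + (y*y - 16)²)/(y - 1067) = (y + (y² - 16)²)/(-1067 + y) = (y + (-16 + y²)²)/(-1067 + y))
3352122 + L(1416) = 3352122 + (1416 + (-16 + 1416²)²)/(-1067 + 1416) = 3352122 + (1416 + (-16 + 2005056)²)/349 = 3352122 + (1416 + 2005040²)/349 = 3352122 + (1416 + 4020185401600)/349 = 3352122 + (1/349)*4020185403016 = 3352122 + 4020185403016/349 = 4021355293594/349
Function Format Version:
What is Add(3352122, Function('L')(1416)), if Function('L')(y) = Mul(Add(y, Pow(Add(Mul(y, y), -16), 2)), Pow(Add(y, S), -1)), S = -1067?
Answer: Rational(4021355293594, 349) ≈ 1.1523e+10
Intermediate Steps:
Function('L')(y) = Mul(Pow(Add(-1067, y), -1), Add(y, Pow(Add(-16, Pow(y, 2)), 2))) (Function('L')(y) = Mul(Add(y, Pow(Add(Mul(y, y), -16), 2)), Pow(Add(y, -1067), -1)) = Mul(Add(y, Pow(Add(Pow(y, 2), -16), 2)), Pow(Add(-1067, y), -1)) = Mul(Add(y, Pow(Add(-16, Pow(y, 2)), 2)), Pow(Add(-1067, y), -1)) = Mul(Pow(Add(-1067, y), -1), Add(y, Pow(Add(-16, Pow(y, 2)), 2))))
Add(3352122, Function('L')(1416)) = Add(3352122, Mul(Pow(Add(-1067, 1416), -1), Add(1416, Pow(Add(-16, Pow(1416, 2)), 2)))) = Add(3352122, Mul(Pow(349, -1), Add(1416, Pow(Add(-16, 2005056), 2)))) = Add(3352122, Mul(Rational(1, 349), Add(1416, Pow(2005040, 2)))) = Add(3352122, Mul(Rational(1, 349), Add(1416, 4020185401600))) = Add(3352122, Mul(Rational(1, 349), 4020185403016)) = Add(3352122, Rational(4020185403016, 349)) = Rational(4021355293594, 349)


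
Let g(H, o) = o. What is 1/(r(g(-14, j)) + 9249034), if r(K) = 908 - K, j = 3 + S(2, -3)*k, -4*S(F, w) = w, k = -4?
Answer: 1/9249942 ≈ 1.0811e-7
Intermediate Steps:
S(F, w) = -w/4
j = 0 (j = 3 - ¼*(-3)*(-4) = 3 + (¾)*(-4) = 3 - 3 = 0)
1/(r(g(-14, j)) + 9249034) = 1/((908 - 1*0) + 9249034) = 1/((908 + 0) + 9249034) = 1/(908 + 9249034) = 1/9249942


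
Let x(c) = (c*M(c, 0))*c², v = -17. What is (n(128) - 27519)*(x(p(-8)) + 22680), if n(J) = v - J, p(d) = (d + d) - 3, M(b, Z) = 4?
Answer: 131569984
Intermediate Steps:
p(d) = -3 + 2*d (p(d) = 2*d - 3 = -3 + 2*d)
n(J) = -17 - J
x(c) = 4*c³ (x(c) = (c*4)*c² = (4*c)*c² = 4*c³)
(n(128) - 27519)*(x(p(-8)) + 22680) = ((-17 - 1*128) - 27519)*(4*(-3 + 2*(-8))³ + 22680) = ((-17 - 128) - 27519)*(4*(-3 - 16)³ + 22680) = (-145 - 27519)*(4*(-19)³ + 22680) = -27664*(4*(-6859) + 22680) = -27664*(-27436 + 22680) = -27664*(-4756) = 131569984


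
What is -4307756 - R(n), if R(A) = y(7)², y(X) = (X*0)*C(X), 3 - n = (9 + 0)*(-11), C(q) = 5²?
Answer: -4307756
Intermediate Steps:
C(q) = 25
n = 102 (n = 3 - (9 + 0)*(-11) = 3 - 9*(-11) = 3 - 1*(-99) = 3 + 99 = 102)
y(X) = 0 (y(X) = (X*0)*25 = 0*25 = 0)
R(A) = 0 (R(A) = 0² = 0)
-4307756 - R(n) = -4307756 - 1*0 = -4307756 + 0 = -4307756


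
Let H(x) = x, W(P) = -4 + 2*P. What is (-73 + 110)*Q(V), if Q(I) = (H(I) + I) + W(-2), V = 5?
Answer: 74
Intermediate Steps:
Q(I) = -8 + 2*I (Q(I) = (I + I) + (-4 + 2*(-2)) = 2*I + (-4 - 4) = 2*I - 8 = -8 + 2*I)
(-73 + 110)*Q(V) = (-73 + 110)*(-8 + 2*5) = 37*(-8 + 10) = 37*2 = 74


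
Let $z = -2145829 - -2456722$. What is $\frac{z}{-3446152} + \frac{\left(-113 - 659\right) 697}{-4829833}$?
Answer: $\frac{352757981899}{16644338652616} \approx 0.021194$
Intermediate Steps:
$z = 310893$ ($z = -2145829 + 2456722 = 310893$)
$\frac{z}{-3446152} + \frac{\left(-113 - 659\right) 697}{-4829833} = \frac{310893}{-3446152} + \frac{\left(-113 - 659\right) 697}{-4829833} = 310893 \left(- \frac{1}{3446152}\right) + \left(-772\right) 697 \left(- \frac{1}{4829833}\right) = - \frac{310893}{3446152} - - \frac{538084}{4829833} = - \frac{310893}{3446152} + \frac{538084}{4829833} = \frac{352757981899}{16644338652616}$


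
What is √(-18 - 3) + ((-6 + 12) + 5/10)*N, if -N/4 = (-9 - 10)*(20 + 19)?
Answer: 19266 + I*√21 ≈ 19266.0 + 4.5826*I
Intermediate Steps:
N = 2964 (N = -4*(-9 - 10)*(20 + 19) = -(-76)*39 = -4*(-741) = 2964)
√(-18 - 3) + ((-6 + 12) + 5/10)*N = √(-18 - 3) + ((-6 + 12) + 5/10)*2964 = √(-21) + (6 + 5*(⅒))*2964 = I*√21 + (6 + ½)*2964 = I*√21 + (13/2)*2964 = I*√21 + 19266 = 19266 + I*√21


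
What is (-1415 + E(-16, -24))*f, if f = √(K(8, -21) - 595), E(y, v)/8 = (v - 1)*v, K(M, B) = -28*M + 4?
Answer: 3385*I*√815 ≈ 96636.0*I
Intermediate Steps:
K(M, B) = 4 - 28*M
E(y, v) = 8*v*(-1 + v) (E(y, v) = 8*((v - 1)*v) = 8*((-1 + v)*v) = 8*(v*(-1 + v)) = 8*v*(-1 + v))
f = I*√815 (f = √((4 - 28*8) - 595) = √((4 - 224) - 595) = √(-220 - 595) = √(-815) = I*√815 ≈ 28.548*I)
(-1415 + E(-16, -24))*f = (-1415 + 8*(-24)*(-1 - 24))*(I*√815) = (-1415 + 8*(-24)*(-25))*(I*√815) = (-1415 + 4800)*(I*√815) = 3385*(I*√815) = 3385*I*√815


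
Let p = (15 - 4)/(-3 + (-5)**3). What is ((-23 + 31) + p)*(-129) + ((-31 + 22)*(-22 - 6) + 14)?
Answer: -96629/128 ≈ -754.91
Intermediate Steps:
p = -11/128 (p = 11/(-3 - 125) = 11/(-128) = 11*(-1/128) = -11/128 ≈ -0.085938)
((-23 + 31) + p)*(-129) + ((-31 + 22)*(-22 - 6) + 14) = ((-23 + 31) - 11/128)*(-129) + ((-31 + 22)*(-22 - 6) + 14) = (8 - 11/128)*(-129) + (-9*(-28) + 14) = (1013/128)*(-129) + (252 + 14) = -130677/128 + 266 = -96629/128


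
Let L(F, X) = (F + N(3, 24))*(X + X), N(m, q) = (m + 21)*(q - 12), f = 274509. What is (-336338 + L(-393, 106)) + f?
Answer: -84089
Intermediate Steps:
N(m, q) = (-12 + q)*(21 + m) (N(m, q) = (21 + m)*(-12 + q) = (-12 + q)*(21 + m))
L(F, X) = 2*X*(288 + F) (L(F, X) = (F + (-252 - 12*3 + 21*24 + 3*24))*(X + X) = (F + (-252 - 36 + 504 + 72))*(2*X) = (F + 288)*(2*X) = (288 + F)*(2*X) = 2*X*(288 + F))
(-336338 + L(-393, 106)) + f = (-336338 + 2*106*(288 - 393)) + 274509 = (-336338 + 2*106*(-105)) + 274509 = (-336338 - 22260) + 274509 = -358598 + 274509 = -84089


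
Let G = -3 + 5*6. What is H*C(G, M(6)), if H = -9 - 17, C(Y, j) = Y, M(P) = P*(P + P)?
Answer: -702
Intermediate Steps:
G = 27 (G = -3 + 30 = 27)
M(P) = 2*P² (M(P) = P*(2*P) = 2*P²)
H = -26
H*C(G, M(6)) = -26*27 = -702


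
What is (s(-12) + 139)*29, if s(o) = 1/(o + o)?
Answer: 96715/24 ≈ 4029.8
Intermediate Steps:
s(o) = 1/(2*o)
(s(-12) + 139)*29 = ((½)/(-12) + 139)*29 = ((½)*(-1/12) + 139)*29 = (-1/24 + 139)*29 = (3335/24)*29 = 96715/24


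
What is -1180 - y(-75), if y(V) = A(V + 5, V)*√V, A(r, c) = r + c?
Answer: -1180 + 725*I*√3 ≈ -1180.0 + 1255.7*I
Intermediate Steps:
A(r, c) = c + r
y(V) = √V*(5 + 2*V) (y(V) = (V + (V + 5))*√V = (V + (5 + V))*√V = (5 + 2*V)*√V = √V*(5 + 2*V))
-1180 - y(-75) = -1180 - √(-75)*(5 + 2*(-75)) = -1180 - 5*I*√3*(5 - 150) = -1180 - 5*I*√3*(-145) = -1180 - (-725)*I*√3 = -1180 + 725*I*√3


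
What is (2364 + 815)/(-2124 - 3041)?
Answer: -3179/5165 ≈ -0.61549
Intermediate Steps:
(2364 + 815)/(-2124 - 3041) = 3179/(-5165) = 3179*(-1/5165) = -3179/5165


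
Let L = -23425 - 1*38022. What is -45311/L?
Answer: 45311/61447 ≈ 0.73740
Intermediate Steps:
L = -61447 (L = -23425 - 38022 = -61447)
-45311/L = -45311/(-61447) = -45311*(-1/61447) = 45311/61447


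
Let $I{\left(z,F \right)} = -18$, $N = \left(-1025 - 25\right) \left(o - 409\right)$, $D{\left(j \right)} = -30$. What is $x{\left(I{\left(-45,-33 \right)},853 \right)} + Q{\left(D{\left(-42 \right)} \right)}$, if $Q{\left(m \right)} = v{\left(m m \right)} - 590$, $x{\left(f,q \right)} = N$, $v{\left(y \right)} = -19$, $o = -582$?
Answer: $1039941$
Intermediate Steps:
$N = 1040550$ ($N = \left(-1025 - 25\right) \left(-582 - 409\right) = \left(-1050\right) \left(-991\right) = 1040550$)
$x{\left(f,q \right)} = 1040550$
$Q{\left(m \right)} = -609$ ($Q{\left(m \right)} = -19 - 590 = -609$)
$x{\left(I{\left(-45,-33 \right)},853 \right)} + Q{\left(D{\left(-42 \right)} \right)} = 1040550 - 609 = 1039941$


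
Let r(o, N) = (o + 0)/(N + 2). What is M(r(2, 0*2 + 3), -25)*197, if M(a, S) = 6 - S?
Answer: 6107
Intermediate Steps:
r(o, N) = o/(2 + N)
M(r(2, 0*2 + 3), -25)*197 = (6 - 1*(-25))*197 = (6 + 25)*197 = 31*197 = 6107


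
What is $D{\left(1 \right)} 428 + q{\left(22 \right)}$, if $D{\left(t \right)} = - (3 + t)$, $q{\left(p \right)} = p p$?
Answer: $-1228$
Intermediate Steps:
$q{\left(p \right)} = p^{2}$
$D{\left(t \right)} = -3 - t$
$D{\left(1 \right)} 428 + q{\left(22 \right)} = \left(-3 - 1\right) 428 + 22^{2} = \left(-3 - 1\right) 428 + 484 = \left(-4\right) 428 + 484 = -1712 + 484 = -1228$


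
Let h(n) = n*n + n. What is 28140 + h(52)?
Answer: 30896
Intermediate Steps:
h(n) = n + n² (h(n) = n² + n = n + n²)
28140 + h(52) = 28140 + 52*(1 + 52) = 28140 + 52*53 = 28140 + 2756 = 30896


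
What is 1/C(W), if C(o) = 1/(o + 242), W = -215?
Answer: 27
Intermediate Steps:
C(o) = 1/(242 + o)
1/C(W) = 1/(1/(242 - 215)) = 1/(1/27) = 27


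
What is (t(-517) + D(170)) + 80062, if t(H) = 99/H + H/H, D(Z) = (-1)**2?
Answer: 3762999/47 ≈ 80064.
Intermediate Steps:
D(Z) = 1
t(H) = 1 + 99/H (t(H) = 99/H + 1 = 1 + 99/H)
(t(-517) + D(170)) + 80062 = ((99 - 517)/(-517) + 1) + 80062 = (-1/517*(-418) + 1) + 80062 = (38/47 + 1) + 80062 = 85/47 + 80062 = 3762999/47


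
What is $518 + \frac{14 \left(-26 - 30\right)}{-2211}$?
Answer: $\frac{1146082}{2211} \approx 518.35$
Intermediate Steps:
$518 + \frac{14 \left(-26 - 30\right)}{-2211} = 518 + 14 \left(-56\right) \left(- \frac{1}{2211}\right) = 518 - - \frac{784}{2211} = 518 + \frac{784}{2211} = \frac{1146082}{2211}$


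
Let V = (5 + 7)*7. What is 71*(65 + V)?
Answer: 10579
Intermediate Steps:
V = 84 (V = 12*7 = 84)
71*(65 + V) = 71*(65 + 84) = 71*149 = 10579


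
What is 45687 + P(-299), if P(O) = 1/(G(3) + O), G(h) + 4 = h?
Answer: 13706099/300 ≈ 45687.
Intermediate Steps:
G(h) = -4 + h
P(O) = 1/(-1 + O) (P(O) = 1/((-4 + 3) + O) = 1/(-1 + O))
45687 + P(-299) = 45687 + 1/(-1 - 299) = 45687 + 1/(-300) = 45687 - 1/300 = 13706099/300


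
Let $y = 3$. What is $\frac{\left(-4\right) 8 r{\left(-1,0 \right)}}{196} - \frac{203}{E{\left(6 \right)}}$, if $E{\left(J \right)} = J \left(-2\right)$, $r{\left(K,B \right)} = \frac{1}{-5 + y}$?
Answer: $\frac{9995}{588} \approx 16.998$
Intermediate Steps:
$r{\left(K,B \right)} = - \frac{1}{2}$ ($r{\left(K,B \right)} = \frac{1}{-5 + 3} = \frac{1}{-2} = - \frac{1}{2}$)
$E{\left(J \right)} = - 2 J$
$\frac{\left(-4\right) 8 r{\left(-1,0 \right)}}{196} - \frac{203}{E{\left(6 \right)}} = \frac{\left(-4\right) 8 \left(- \frac{1}{2}\right)}{196} - \frac{203}{\left(-2\right) 6} = \left(-32\right) \left(- \frac{1}{2}\right) \frac{1}{196} - \frac{203}{-12} = 16 \cdot \frac{1}{196} - - \frac{203}{12} = \frac{4}{49} + \frac{203}{12} = \frac{9995}{588}$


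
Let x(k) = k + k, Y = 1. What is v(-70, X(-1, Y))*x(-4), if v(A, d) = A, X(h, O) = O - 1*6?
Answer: 560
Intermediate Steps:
X(h, O) = -6 + O (X(h, O) = O - 6 = -6 + O)
x(k) = 2*k
v(-70, X(-1, Y))*x(-4) = -140*(-4) = -70*(-8) = 560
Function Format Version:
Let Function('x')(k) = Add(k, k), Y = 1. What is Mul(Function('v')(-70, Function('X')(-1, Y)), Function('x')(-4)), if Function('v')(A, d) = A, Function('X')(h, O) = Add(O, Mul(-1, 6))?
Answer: 560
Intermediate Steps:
Function('X')(h, O) = Add(-6, O) (Function('X')(h, O) = Add(O, -6) = Add(-6, O))
Function('x')(k) = Mul(2, k)
Mul(Function('v')(-70, Function('X')(-1, Y)), Function('x')(-4)) = Mul(-70, Mul(2, -4)) = Mul(-70, -8) = 560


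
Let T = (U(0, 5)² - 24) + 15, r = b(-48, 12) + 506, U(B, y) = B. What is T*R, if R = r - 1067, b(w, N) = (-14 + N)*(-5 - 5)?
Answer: 4869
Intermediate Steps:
b(w, N) = 140 - 10*N (b(w, N) = (-14 + N)*(-10) = 140 - 10*N)
r = 526 (r = (140 - 10*12) + 506 = (140 - 120) + 506 = 20 + 506 = 526)
T = -9 (T = (0² - 24) + 15 = (0 - 24) + 15 = -24 + 15 = -9)
R = -541 (R = 526 - 1067 = -541)
T*R = -9*(-541) = 4869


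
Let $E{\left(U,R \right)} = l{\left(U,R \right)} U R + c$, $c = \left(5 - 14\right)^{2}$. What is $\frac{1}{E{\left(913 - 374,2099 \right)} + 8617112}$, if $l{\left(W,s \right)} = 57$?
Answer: $\frac{1}{73104770} \approx 1.3679 \cdot 10^{-8}$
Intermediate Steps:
$c = 81$ ($c = \left(-9\right)^{2} = 81$)
$E{\left(U,R \right)} = 81 + 57 R U$ ($E{\left(U,R \right)} = 57 U R + 81 = 57 R U + 81 = 81 + 57 R U$)
$\frac{1}{E{\left(913 - 374,2099 \right)} + 8617112} = \frac{1}{\left(81 + 57 \cdot 2099 \left(913 - 374\right)\right) + 8617112} = \frac{1}{\left(81 + 57 \cdot 2099 \cdot 539\right) + 8617112} = \frac{1}{\left(81 + 64487577\right) + 8617112} = \frac{1}{64487658 + 8617112} = \frac{1}{73104770}$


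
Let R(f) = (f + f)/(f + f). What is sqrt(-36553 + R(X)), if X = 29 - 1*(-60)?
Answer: 2*I*sqrt(9138) ≈ 191.19*I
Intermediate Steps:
X = 89 (X = 29 + 60 = 89)
R(f) = 1 (R(f) = (2*f)/((2*f)) = (2*f)*(1/(2*f)) = 1)
sqrt(-36553 + R(X)) = sqrt(-36553 + 1) = sqrt(-36552) = 2*I*sqrt(9138)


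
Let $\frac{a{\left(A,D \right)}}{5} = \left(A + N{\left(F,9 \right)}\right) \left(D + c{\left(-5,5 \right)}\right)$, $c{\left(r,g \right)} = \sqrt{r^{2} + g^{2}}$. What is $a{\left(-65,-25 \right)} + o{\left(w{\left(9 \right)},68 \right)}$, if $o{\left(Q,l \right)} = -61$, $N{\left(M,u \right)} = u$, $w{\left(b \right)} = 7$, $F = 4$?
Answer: $6939 - 1400 \sqrt{2} \approx 4959.1$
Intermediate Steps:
$c{\left(r,g \right)} = \sqrt{g^{2} + r^{2}}$
$a{\left(A,D \right)} = 5 \left(9 + A\right) \left(D + 5 \sqrt{2}\right)$ ($a{\left(A,D \right)} = 5 \left(A + 9\right) \left(D + \sqrt{5^{2} + \left(-5\right)^{2}}\right) = 5 \left(9 + A\right) \left(D + \sqrt{25 + 25}\right) = 5 \left(9 + A\right) \left(D + \sqrt{50}\right) = 5 \left(9 + A\right) \left(D + 5 \sqrt{2}\right)$)
$a{\left(-65,-25 \right)} + o{\left(w{\left(9 \right)},68 \right)} = \left(45 \left(-25\right) + 225 \sqrt{2} + 5 \left(-65\right) \left(-25\right) + 25 \left(-65\right) \sqrt{2}\right) - 61 = \left(-1125 + 225 \sqrt{2} + 8125 - 1625 \sqrt{2}\right) - 61 = \left(7000 - 1400 \sqrt{2}\right) - 61 = 6939 - 1400 \sqrt{2}$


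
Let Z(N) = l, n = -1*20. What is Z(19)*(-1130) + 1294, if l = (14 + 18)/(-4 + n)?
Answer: 8402/3 ≈ 2800.7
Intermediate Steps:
n = -20
l = -4/3 (l = (14 + 18)/(-4 - 20) = 32/(-24) = 32*(-1/24) = -4/3 ≈ -1.3333)
Z(N) = -4/3
Z(19)*(-1130) + 1294 = -4/3*(-1130) + 1294 = 4520/3 + 1294 = 8402/3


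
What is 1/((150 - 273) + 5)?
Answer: -1/118 ≈ -0.0084746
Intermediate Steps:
1/((150 - 273) + 5) = 1/(-123 + 5) = 1/(-118) = -1/118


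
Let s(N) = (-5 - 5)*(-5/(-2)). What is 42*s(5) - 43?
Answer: -1093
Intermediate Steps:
s(N) = -25 (s(N) = -(-50)*(-1)/2 = -10*5/2 = -25)
42*s(5) - 43 = 42*(-25) - 43 = -1050 - 43 = -1093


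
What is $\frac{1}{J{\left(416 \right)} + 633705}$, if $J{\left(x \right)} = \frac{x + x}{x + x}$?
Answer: $\frac{1}{633706} \approx 1.578 \cdot 10^{-6}$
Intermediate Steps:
$J{\left(x \right)} = 1$ ($J{\left(x \right)} = \frac{2 x}{2 x} = 2 x \frac{1}{2 x} = 1$)
$\frac{1}{J{\left(416 \right)} + 633705} = \frac{1}{1 + 633705} = \frac{1}{633706}$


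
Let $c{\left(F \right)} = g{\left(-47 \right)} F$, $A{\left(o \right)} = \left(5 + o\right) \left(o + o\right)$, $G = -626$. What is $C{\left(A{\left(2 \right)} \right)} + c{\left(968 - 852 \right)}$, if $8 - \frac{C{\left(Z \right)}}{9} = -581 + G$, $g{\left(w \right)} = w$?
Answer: $5483$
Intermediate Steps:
$A{\left(o \right)} = 2 o \left(5 + o\right)$ ($A{\left(o \right)} = \left(5 + o\right) 2 o = 2 o \left(5 + o\right)$)
$c{\left(F \right)} = - 47 F$
$C{\left(Z \right)} = 10935$ ($C{\left(Z \right)} = 72 - 9 \left(-581 - 626\right) = 72 - -10863 = 72 + 10863 = 10935$)
$C{\left(A{\left(2 \right)} \right)} + c{\left(968 - 852 \right)} = 10935 - 47 \left(968 - 852\right) = 10935 - 5452 = 5483$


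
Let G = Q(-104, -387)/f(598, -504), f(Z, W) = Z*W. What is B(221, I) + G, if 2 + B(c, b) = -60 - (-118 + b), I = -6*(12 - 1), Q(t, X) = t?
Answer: 353557/2898 ≈ 122.00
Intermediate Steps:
f(Z, W) = W*Z
I = -66 (I = -6*11 = -66)
B(c, b) = 56 - b (B(c, b) = -2 + (-60 - (-118 + b)) = -2 + (-60 + (118 - b)) = -2 + (58 - b) = 56 - b)
G = 1/2898 (G = -104/((-504*598)) = -104/(-301392) = -104*(-1/301392) = 1/2898 ≈ 0.00034507)
B(221, I) + G = (56 - 1*(-66)) + 1/2898 = (56 + 66) + 1/2898 = 122 + 1/2898 = 353557/2898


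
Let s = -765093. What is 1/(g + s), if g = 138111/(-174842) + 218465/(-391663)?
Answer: -68479142246/52393004668245001 ≈ -1.3070e-6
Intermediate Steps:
g = -92289826123/68479142246 (g = 138111*(-1/174842) + 218465*(-1/391663) = -138111/174842 - 218465/391663 = -92289826123/68479142246 ≈ -1.3477)
1/(g + s) = 1/(-92289826123/68479142246 - 765093) = 1/(-52393004668245001/68479142246) = -68479142246/52393004668245001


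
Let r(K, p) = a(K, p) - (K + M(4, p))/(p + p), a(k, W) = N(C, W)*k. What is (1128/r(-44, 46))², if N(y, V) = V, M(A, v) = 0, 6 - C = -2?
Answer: 673091136/2166064681 ≈ 0.31074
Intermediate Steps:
C = 8 (C = 6 - 1*(-2) = 6 + 2 = 8)
a(k, W) = W*k
r(K, p) = K*p - K/(2*p) (r(K, p) = p*K - (K + 0)/(p + p) = K*p - K/(2*p))
(1128/r(-44, 46))² = (1128/(-44*46 - ½*(-44)/46))² = (1128/(-2024 - ½*(-44)*1/46))² = (1128/(-2024 + 11/23))² = (1128/(-46541/23))² = (1128*(-23/46541))² = (-25944/46541)² = 673091136/2166064681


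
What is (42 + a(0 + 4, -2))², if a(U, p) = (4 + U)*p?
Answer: 676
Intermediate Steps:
a(U, p) = p*(4 + U)
(42 + a(0 + 4, -2))² = (42 - 2*(4 + (0 + 4)))² = (42 - 2*(4 + 4))² = (42 - 2*8)² = (42 - 16)² = 26² = 676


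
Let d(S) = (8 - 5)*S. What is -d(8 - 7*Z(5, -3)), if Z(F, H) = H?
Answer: -87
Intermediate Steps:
d(S) = 3*S
-d(8 - 7*Z(5, -3)) = -3*(8 - 7*(-3)) = -3*(8 + 21) = -3*29 = -1*87 = -87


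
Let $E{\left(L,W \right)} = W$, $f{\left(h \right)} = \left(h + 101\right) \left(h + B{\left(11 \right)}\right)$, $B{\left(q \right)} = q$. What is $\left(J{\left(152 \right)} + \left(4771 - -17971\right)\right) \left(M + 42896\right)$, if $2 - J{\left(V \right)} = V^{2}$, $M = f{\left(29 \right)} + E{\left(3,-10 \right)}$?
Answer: $-17310960$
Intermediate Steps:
$f{\left(h \right)} = \left(11 + h\right) \left(101 + h\right)$ ($f{\left(h \right)} = \left(h + 101\right) \left(h + 11\right) = \left(101 + h\right) \left(11 + h\right) = \left(11 + h\right) \left(101 + h\right)$)
$M = 5190$ ($M = \left(1111 + 29^{2} + 112 \cdot 29\right) - 10 = \left(1111 + 841 + 3248\right) - 10 = 5200 - 10 = 5190$)
$J{\left(V \right)} = 2 - V^{2}$
$\left(J{\left(152 \right)} + \left(4771 - -17971\right)\right) \left(M + 42896\right) = \left(\left(2 - 152^{2}\right) + \left(4771 - -17971\right)\right) \left(5190 + 42896\right) = \left(\left(2 - 23104\right) + \left(4771 + 17971\right)\right) 48086 = \left(\left(2 - 23104\right) + 22742\right) 48086 = \left(-23102 + 22742\right) 48086 = \left(-360\right) 48086 = -17310960$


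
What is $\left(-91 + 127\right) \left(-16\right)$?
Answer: $-576$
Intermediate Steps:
$\left(-91 + 127\right) \left(-16\right) = 36 \left(-16\right) = -576$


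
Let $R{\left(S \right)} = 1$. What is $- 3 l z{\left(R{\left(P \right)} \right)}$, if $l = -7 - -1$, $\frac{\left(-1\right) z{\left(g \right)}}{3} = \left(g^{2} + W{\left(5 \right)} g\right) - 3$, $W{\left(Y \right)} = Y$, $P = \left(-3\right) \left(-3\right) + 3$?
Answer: $-162$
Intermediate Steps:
$P = 12$ ($P = 9 + 3 = 12$)
$z{\left(g \right)} = 9 - 15 g - 3 g^{2}$ ($z{\left(g \right)} = - 3 \left(\left(g^{2} + 5 g\right) - 3\right) = - 3 \left(-3 + g^{2} + 5 g\right) = 9 - 15 g - 3 g^{2}$)
$l = -6$ ($l = -7 + 1 = -6$)
$- 3 l z{\left(R{\left(P \right)} \right)} = \left(-3\right) \left(-6\right) \left(9 - 15 - 3 \cdot 1^{2}\right) = 18 \left(9 - 15 - 3\right) = 18 \left(-9\right) = -162$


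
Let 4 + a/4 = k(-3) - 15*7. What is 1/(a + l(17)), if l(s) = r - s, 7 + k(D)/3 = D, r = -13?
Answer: -1/586 ≈ -0.0017065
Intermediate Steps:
k(D) = -21 + 3*D
l(s) = -13 - s
a = -556 (a = -16 + 4*((-21 + 3*(-3)) - 15*7) = -16 + 4*((-21 - 9) - 105) = -16 + 4*(-30 - 105) = -16 + 4*(-135) = -16 - 540 = -556)
1/(a + l(17)) = 1/(-556 + (-13 - 1*17)) = 1/(-556 + (-13 - 17)) = 1/(-556 - 30) = 1/(-586) = -1/586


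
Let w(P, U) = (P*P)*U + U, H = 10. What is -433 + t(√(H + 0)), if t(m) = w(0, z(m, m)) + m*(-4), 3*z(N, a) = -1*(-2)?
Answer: -1297/3 - 4*√10 ≈ -444.98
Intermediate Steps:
z(N, a) = ⅔ (z(N, a) = (-1*(-2))/3 = (⅓)*2 = ⅔)
w(P, U) = U + U*P² (w(P, U) = P²*U + U = U*P² + U = U + U*P²)
t(m) = ⅔ - 4*m (t(m) = 2*(1 + 0²)/3 + m*(-4) = 2*(1 + 0)/3 - 4*m = (⅔)*1 - 4*m = ⅔ - 4*m)
-433 + t(√(H + 0)) = -433 + (⅔ - 4*√(10 + 0)) = -433 + (⅔ - 4*√10) = -1297/3 - 4*√10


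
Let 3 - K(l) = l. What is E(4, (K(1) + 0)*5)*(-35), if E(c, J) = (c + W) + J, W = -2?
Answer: -420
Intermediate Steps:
K(l) = 3 - l
E(c, J) = -2 + J + c (E(c, J) = (c - 2) + J = (-2 + c) + J = -2 + J + c)
E(4, (K(1) + 0)*5)*(-35) = (-2 + ((3 - 1*1) + 0)*5 + 4)*(-35) = (-2 + ((3 - 1) + 0)*5 + 4)*(-35) = (-2 + (2 + 0)*5 + 4)*(-35) = (-2 + 2*5 + 4)*(-35) = (-2 + 10 + 4)*(-35) = 12*(-35) = -420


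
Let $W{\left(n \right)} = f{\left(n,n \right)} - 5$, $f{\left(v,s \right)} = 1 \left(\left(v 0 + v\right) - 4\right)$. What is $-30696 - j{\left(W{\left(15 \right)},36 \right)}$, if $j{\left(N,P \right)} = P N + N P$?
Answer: $-31128$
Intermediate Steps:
$f{\left(v,s \right)} = -4 + v$ ($f{\left(v,s \right)} = 1 \left(\left(0 + v\right) - 4\right) = 1 \left(v - 4\right) = 1 \left(-4 + v\right) = -4 + v$)
$W{\left(n \right)} = -9 + n$ ($W{\left(n \right)} = \left(-4 + n\right) - 5 = -9 + n$)
$j{\left(N,P \right)} = 2 N P$ ($j{\left(N,P \right)} = N P + N P = 2 N P$)
$-30696 - j{\left(W{\left(15 \right)},36 \right)} = -30696 - 2 \left(-9 + 15\right) 36 = -30696 - 2 \cdot 6 \cdot 36 = -30696 - 432 = -31128$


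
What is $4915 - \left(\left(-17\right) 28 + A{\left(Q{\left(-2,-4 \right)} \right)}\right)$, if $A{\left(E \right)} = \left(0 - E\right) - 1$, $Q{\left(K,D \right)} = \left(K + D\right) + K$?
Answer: $5384$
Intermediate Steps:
$Q{\left(K,D \right)} = D + 2 K$ ($Q{\left(K,D \right)} = \left(D + K\right) + K = D + 2 K$)
$A{\left(E \right)} = -1 - E$ ($A{\left(E \right)} = - E - 1 = -1 - E$)
$4915 - \left(\left(-17\right) 28 + A{\left(Q{\left(-2,-4 \right)} \right)}\right) = 4915 - \left(\left(-17\right) 28 - \left(-3 - 4\right)\right) = 4915 - \left(-476 - -7\right) = 4915 - \left(-476 + \left(-1 + 8\right)\right) = 4915 - \left(-476 + 7\right) = 4915 - -469 = 4915 + 469 = 5384$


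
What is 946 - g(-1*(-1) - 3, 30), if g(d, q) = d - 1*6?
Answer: 954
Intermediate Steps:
g(d, q) = -6 + d (g(d, q) = d - 6 = -6 + d)
946 - g(-1*(-1) - 3, 30) = 946 - (-6 + (-1*(-1) - 3)) = 946 - (-6 + (1 - 3)) = 946 - (-6 - 2) = 946 - 1*(-8) = 946 + 8 = 954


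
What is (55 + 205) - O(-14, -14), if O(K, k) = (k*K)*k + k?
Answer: 3018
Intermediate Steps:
O(K, k) = k + K*k² (O(K, k) = (K*k)*k + k = K*k² + k = k + K*k²)
(55 + 205) - O(-14, -14) = (55 + 205) - (-14)*(1 - 14*(-14)) = 260 - (-14)*(1 + 196) = 260 - (-14)*197 = 260 - 1*(-2758) = 260 + 2758 = 3018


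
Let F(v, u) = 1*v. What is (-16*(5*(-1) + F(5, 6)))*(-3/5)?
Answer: 0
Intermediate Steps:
F(v, u) = v
(-16*(5*(-1) + F(5, 6)))*(-3/5) = (-16*(5*(-1) + 5))*(-3/5) = (-16*(-5 + 5))*(-3*1/5) = -16*0*(-3/5) = 0*(-3/5) = 0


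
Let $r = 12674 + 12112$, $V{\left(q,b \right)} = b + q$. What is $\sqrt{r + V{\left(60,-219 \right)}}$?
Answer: $\sqrt{24627} \approx 156.93$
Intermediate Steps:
$r = 24786$
$\sqrt{r + V{\left(60,-219 \right)}} = \sqrt{24786 + \left(-219 + 60\right)} = \sqrt{24786 - 159} = \sqrt{24627}$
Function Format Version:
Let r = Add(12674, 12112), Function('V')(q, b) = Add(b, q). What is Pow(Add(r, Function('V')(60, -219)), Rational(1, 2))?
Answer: Pow(24627, Rational(1, 2)) ≈ 156.93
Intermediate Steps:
r = 24786
Pow(Add(r, Function('V')(60, -219)), Rational(1, 2)) = Pow(Add(24786, Add(-219, 60)), Rational(1, 2)) = Pow(Add(24786, -159), Rational(1, 2)) = Pow(24627, Rational(1, 2))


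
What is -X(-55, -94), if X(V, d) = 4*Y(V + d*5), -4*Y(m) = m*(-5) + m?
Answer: 2100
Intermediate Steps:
Y(m) = m (Y(m) = -(m*(-5) + m)/4 = -(-5*m + m)/4 = -(-1)*m = m)
X(V, d) = 4*V + 20*d (X(V, d) = 4*(V + d*5) = 4*(V + 5*d) = 4*V + 20*d)
-X(-55, -94) = -(4*(-55) + 20*(-94)) = -(-220 - 1880) = -1*(-2100) = 2100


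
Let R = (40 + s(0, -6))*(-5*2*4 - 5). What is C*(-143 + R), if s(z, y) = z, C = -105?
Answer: 204015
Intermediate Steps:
R = -1800 (R = (40 + 0)*(-5*2*4 - 5) = 40*(-10*4 - 5) = 40*(-40 - 5) = 40*(-45) = -1800)
C*(-143 + R) = -105*(-143 - 1800) = -105*(-1943) = 204015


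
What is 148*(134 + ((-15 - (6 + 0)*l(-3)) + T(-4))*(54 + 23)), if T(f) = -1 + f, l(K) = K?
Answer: -2960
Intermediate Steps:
148*(134 + ((-15 - (6 + 0)*l(-3)) + T(-4))*(54 + 23)) = 148*(134 + ((-15 - (6 + 0)*(-3)) + (-1 - 4))*(54 + 23)) = 148*(134 + ((-15 - 6*(-3)) - 5)*77) = 148*(134 + ((-15 - 1*(-18)) - 5)*77) = 148*(134 + ((-15 + 18) - 5)*77) = 148*(134 + (3 - 5)*77) = 148*(134 - 2*77) = 148*(134 - 154) = 148*(-20) = -2960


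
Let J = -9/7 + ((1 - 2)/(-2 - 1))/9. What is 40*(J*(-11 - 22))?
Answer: 103840/63 ≈ 1648.3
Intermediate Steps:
J = -236/189 (J = -9*1/7 - 1/(-3)*(1/9) = -9/7 - 1*(-1/3)*(1/9) = -9/7 + (1/3)*(1/9) = -9/7 + 1/27 = -236/189 ≈ -1.2487)
40*(J*(-11 - 22)) = 40*(-236*(-11 - 22)/189) = 40*(-236/189*(-33)) = 40*(2596/63) = 103840/63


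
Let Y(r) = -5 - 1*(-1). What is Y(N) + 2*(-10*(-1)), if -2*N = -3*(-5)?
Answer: 16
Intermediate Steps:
N = -15/2 (N = -(-3)*(-5)/2 = -1/2*15 = -15/2 ≈ -7.5000)
Y(r) = -4 (Y(r) = -5 + 1 = -4)
Y(N) + 2*(-10*(-1)) = -4 + 2*(-10*(-1)) = -4 + 2*10 = -4 + 20 = 16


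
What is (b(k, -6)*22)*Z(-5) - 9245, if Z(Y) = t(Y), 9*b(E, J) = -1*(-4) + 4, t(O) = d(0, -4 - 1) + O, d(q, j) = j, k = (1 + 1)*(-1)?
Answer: -84965/9 ≈ -9440.6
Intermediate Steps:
k = -2 (k = 2*(-1) = -2)
t(O) = -5 + O (t(O) = (-4 - 1) + O = -5 + O)
b(E, J) = 8/9 (b(E, J) = (-1*(-4) + 4)/9 = (4 + 4)/9 = (1/9)*8 = 8/9)
Z(Y) = -5 + Y
(b(k, -6)*22)*Z(-5) - 9245 = ((8/9)*22)*(-5 - 5) - 9245 = (176/9)*(-10) - 9245 = -1760/9 - 9245 = -84965/9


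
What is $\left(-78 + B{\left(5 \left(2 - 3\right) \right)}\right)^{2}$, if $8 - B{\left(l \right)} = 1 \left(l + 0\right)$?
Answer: $4225$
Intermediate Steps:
$B{\left(l \right)} = 8 - l$ ($B{\left(l \right)} = 8 - 1 \left(l + 0\right) = 8 - 1 l = 8 - l$)
$\left(-78 + B{\left(5 \left(2 - 3\right) \right)}\right)^{2} = \left(-78 + \left(8 - 5 \left(2 - 3\right)\right)\right)^{2} = \left(-78 + \left(8 - 5 \left(-1\right)\right)\right)^{2} = \left(-78 + \left(8 - -5\right)\right)^{2} = \left(-78 + \left(8 + 5\right)\right)^{2} = \left(-78 + 13\right)^{2} = \left(-65\right)^{2} = 4225$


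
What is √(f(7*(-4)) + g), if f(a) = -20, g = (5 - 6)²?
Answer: I*√19 ≈ 4.3589*I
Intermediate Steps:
g = 1 (g = (-1)² = 1)
√(f(7*(-4)) + g) = √(-20 + 1) = √(-19) = I*√19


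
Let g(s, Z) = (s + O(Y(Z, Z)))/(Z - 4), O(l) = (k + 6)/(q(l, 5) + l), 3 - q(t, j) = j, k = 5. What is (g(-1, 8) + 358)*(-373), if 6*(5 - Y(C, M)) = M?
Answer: -670281/5 ≈ -1.3406e+5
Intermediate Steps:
q(t, j) = 3 - j
Y(C, M) = 5 - M/6
O(l) = 11/(-2 + l) (O(l) = (5 + 6)/((3 - 1*5) + l) = 11/((3 - 5) + l) = 11/(-2 + l))
g(s, Z) = (s + 11/(3 - Z/6))/(-4 + Z) (g(s, Z) = (s + 11/(-2 + (5 - Z/6)))/(Z - 4) = (s + 11/(3 - Z/6))/(-4 + Z))
(g(-1, 8) + 358)*(-373) = ((-66 - (-18 + 8))/((-18 + 8)*(-4 + 8)) + 358)*(-373) = ((-66 - 1*(-10))/(-10*4) + 358)*(-373) = (-1/10*1/4*(-66 + 10) + 358)*(-373) = (-1/10*1/4*(-56) + 358)*(-373) = (7/5 + 358)*(-373) = (1797/5)*(-373) = -670281/5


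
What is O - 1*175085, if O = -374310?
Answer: -549395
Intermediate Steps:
O - 1*175085 = -374310 - 1*175085 = -374310 - 175085 = -549395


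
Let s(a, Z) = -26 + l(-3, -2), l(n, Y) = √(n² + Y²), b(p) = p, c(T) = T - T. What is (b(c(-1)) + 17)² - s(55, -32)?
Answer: 315 - √13 ≈ 311.39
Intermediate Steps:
c(T) = 0
l(n, Y) = √(Y² + n²)
s(a, Z) = -26 + √13 (s(a, Z) = -26 + √((-2)² + (-3)²) = -26 + √(4 + 9) = -26 + √13)
(b(c(-1)) + 17)² - s(55, -32) = (0 + 17)² - (-26 + √13) = 17² + (26 - √13) = 289 + (26 - √13) = 315 - √13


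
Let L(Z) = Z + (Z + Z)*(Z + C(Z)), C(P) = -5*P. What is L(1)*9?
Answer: -63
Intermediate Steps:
L(Z) = Z - 8*Z**2 (L(Z) = Z + (Z + Z)*(Z - 5*Z) = Z + (2*Z)*(-4*Z) = Z - 8*Z**2)
L(1)*9 = (1*(1 - 8*1))*9 = (1*(1 - 8))*9 = (1*(-7))*9 = -7*9 = -63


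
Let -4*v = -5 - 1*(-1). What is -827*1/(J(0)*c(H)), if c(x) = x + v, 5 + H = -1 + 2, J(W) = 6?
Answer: 827/18 ≈ 45.944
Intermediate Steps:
H = -4 (H = -5 + (-1 + 2) = -5 + 1 = -4)
v = 1 (v = -(-5 - 1*(-1))/4 = -(-5 + 1)/4 = -¼*(-4) = 1)
c(x) = 1 + x (c(x) = x + 1 = 1 + x)
-827*1/(J(0)*c(H)) = -827*1/(6*(1 - 4)) = -827/((-3*6)) = -827/(-18) = -827*(-1/18) = 827/18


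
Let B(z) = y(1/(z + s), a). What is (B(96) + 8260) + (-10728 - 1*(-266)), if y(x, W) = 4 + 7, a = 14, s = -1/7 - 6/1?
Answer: -2191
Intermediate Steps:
s = -43/7 (s = -1*1/7 - 6*1 = -1/7 - 6 = -43/7 ≈ -6.1429)
y(x, W) = 11
B(z) = 11
(B(96) + 8260) + (-10728 - 1*(-266)) = (11 + 8260) + (-10728 - 1*(-266)) = 8271 + (-10728 + 266) = 8271 - 10462 = -2191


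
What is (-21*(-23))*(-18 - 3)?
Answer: -10143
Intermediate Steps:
(-21*(-23))*(-18 - 3) = 483*(-21) = -10143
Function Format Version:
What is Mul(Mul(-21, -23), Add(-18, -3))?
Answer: -10143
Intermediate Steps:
Mul(Mul(-21, -23), Add(-18, -3)) = Mul(483, -21) = -10143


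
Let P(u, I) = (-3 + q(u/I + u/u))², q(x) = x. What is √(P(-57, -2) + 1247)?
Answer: √7797/2 ≈ 44.150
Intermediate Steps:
P(u, I) = (-2 + u/I)² (P(u, I) = (-3 + (u/I + u/u))² = (-3 + (u/I + 1))² = (-3 + (1 + u/I))² = (-2 + u/I)²)
√(P(-57, -2) + 1247) = √((-1*(-57) + 2*(-2))²/(-2)² + 1247) = √((57 - 4)²/4 + 1247) = √((¼)*53² + 1247) = √((¼)*2809 + 1247) = √(2809/4 + 1247) = √(7797/4) = √7797/2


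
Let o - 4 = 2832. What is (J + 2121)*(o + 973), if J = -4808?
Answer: -10234783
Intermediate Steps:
o = 2836 (o = 4 + 2832 = 2836)
(J + 2121)*(o + 973) = (-4808 + 2121)*(2836 + 973) = -2687*3809 = -10234783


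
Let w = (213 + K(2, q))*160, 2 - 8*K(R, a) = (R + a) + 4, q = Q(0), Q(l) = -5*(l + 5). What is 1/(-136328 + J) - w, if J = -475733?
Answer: -21116104501/612061 ≈ -34500.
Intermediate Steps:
Q(l) = -25 - 5*l (Q(l) = -5*(5 + l) = -25 - 5*l)
q = -25 (q = -25 - 5*0 = -25 + 0 = -25)
K(R, a) = -¼ - R/8 - a/8 (K(R, a) = ¼ - ((R + a) + 4)/8 = ¼ - (4 + R + a)/8 = ¼ + (-½ - R/8 - a/8) = -¼ - R/8 - a/8)
w = 34500 (w = (213 + (-¼ - ⅛*2 - ⅛*(-25)))*160 = (213 + (-¼ - ¼ + 25/8))*160 = (213 + 21/8)*160 = (1725/8)*160 = 34500)
1/(-136328 + J) - w = 1/(-136328 - 475733) - 1*34500 = 1/(-612061) - 34500 = -1/612061 - 34500 = -21116104501/612061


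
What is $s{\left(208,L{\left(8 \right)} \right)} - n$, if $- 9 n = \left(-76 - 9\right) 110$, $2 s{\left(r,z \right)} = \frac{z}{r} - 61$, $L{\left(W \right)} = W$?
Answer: $- \frac{500465}{468} \approx -1069.4$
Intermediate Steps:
$s{\left(r,z \right)} = - \frac{61}{2} + \frac{z}{2 r}$ ($s{\left(r,z \right)} = \frac{\frac{z}{r} - 61}{2} = \frac{-61 + \frac{z}{r}}{2} = - \frac{61}{2} + \frac{z}{2 r}$)
$n = \frac{9350}{9}$ ($n = - \frac{\left(-76 - 9\right) 110}{9} = - \frac{\left(-85\right) 110}{9} = \left(- \frac{1}{9}\right) \left(-9350\right) = \frac{9350}{9} \approx 1038.9$)
$s{\left(208,L{\left(8 \right)} \right)} - n = \frac{8 - 12688}{2 \cdot 208} - \frac{9350}{9} = \frac{1}{2} \cdot \frac{1}{208} \left(8 - 12688\right) - \frac{9350}{9} = \frac{1}{2} \cdot \frac{1}{208} \left(-12680\right) - \frac{9350}{9} = - \frac{1585}{52} - \frac{9350}{9} = - \frac{500465}{468}$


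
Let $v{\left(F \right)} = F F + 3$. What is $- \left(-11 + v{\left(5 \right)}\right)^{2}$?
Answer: $-289$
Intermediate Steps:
$v{\left(F \right)} = 3 + F^{2}$ ($v{\left(F \right)} = F^{2} + 3 = 3 + F^{2}$)
$- \left(-11 + v{\left(5 \right)}\right)^{2} = - \left(-11 + \left(3 + 5^{2}\right)\right)^{2} = - \left(-11 + \left(3 + 25\right)\right)^{2} = - \left(-11 + 28\right)^{2} = - 17^{2} = \left(-1\right) 289 = -289$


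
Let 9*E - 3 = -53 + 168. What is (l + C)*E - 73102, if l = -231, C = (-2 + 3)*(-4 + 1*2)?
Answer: -685412/9 ≈ -76157.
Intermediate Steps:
E = 118/9 (E = ⅓ + (-53 + 168)/9 = ⅓ + (⅑)*115 = ⅓ + 115/9 = 118/9 ≈ 13.111)
C = -2 (C = 1*(-4 + 2) = 1*(-2) = -2)
(l + C)*E - 73102 = (-231 - 2)*(118/9) - 73102 = -233*118/9 - 73102 = -27494/9 - 73102 = -685412/9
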